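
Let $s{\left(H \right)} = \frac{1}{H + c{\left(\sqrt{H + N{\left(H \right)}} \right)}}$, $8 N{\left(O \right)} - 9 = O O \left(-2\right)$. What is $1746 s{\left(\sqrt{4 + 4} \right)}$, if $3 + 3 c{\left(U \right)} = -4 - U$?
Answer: $- \frac{20952}{28 - 24 \sqrt{2} + \sqrt{2} \sqrt{-7 + 16 \sqrt{2}}} \approx 59774.0$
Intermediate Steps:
$N{\left(O \right)} = \frac{9}{8} - \frac{O^{2}}{4}$ ($N{\left(O \right)} = \frac{9}{8} + \frac{O O \left(-2\right)}{8} = \frac{9}{8} + \frac{O^{2} \left(-2\right)}{8} = \frac{9}{8} + \frac{\left(-2\right) O^{2}}{8} = \frac{9}{8} - \frac{O^{2}}{4}$)
$c{\left(U \right)} = - \frac{7}{3} - \frac{U}{3}$ ($c{\left(U \right)} = -1 + \frac{-4 - U}{3} = -1 - \left(\frac{4}{3} + \frac{U}{3}\right) = - \frac{7}{3} - \frac{U}{3}$)
$s{\left(H \right)} = \frac{1}{- \frac{7}{3} + H - \frac{\sqrt{\frac{9}{8} + H - \frac{H^{2}}{4}}}{3}}$ ($s{\left(H \right)} = \frac{1}{H - \left(\frac{7}{3} + \frac{\sqrt{H - \left(- \frac{9}{8} + \frac{H^{2}}{4}\right)}}{3}\right)} = \frac{1}{H - \left(\frac{7}{3} + \frac{\sqrt{\frac{9}{8} + H - \frac{H^{2}}{4}}}{3}\right)} = \frac{1}{- \frac{7}{3} + H - \frac{\sqrt{\frac{9}{8} + H - \frac{H^{2}}{4}}}{3}}$)
$1746 s{\left(\sqrt{4 + 4} \right)} = 1746 \frac{12}{-28 + 12 \sqrt{4 + 4} - \sqrt{2} \sqrt{9 - 2 \left(\sqrt{4 + 4}\right)^{2} + 8 \sqrt{4 + 4}}} = 1746 \frac{12}{-28 + 12 \sqrt{8} - \sqrt{2} \sqrt{9 - 2 \left(\sqrt{8}\right)^{2} + 8 \sqrt{8}}} = 1746 \frac{12}{-28 + 12 \cdot 2 \sqrt{2} - \sqrt{2} \sqrt{9 - 2 \left(2 \sqrt{2}\right)^{2} + 8 \cdot 2 \sqrt{2}}} = 1746 \frac{12}{-28 + 24 \sqrt{2} - \sqrt{2} \sqrt{9 - 16 + 16 \sqrt{2}}} = 1746 \frac{12}{-28 + 24 \sqrt{2} - \sqrt{2} \sqrt{-7 + 16 \sqrt{2}}} = \frac{20952}{-28 + 24 \sqrt{2} - \sqrt{2} \sqrt{-7 + 16 \sqrt{2}}}$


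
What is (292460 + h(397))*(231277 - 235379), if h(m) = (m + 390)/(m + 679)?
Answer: -645424569097/538 ≈ -1.1997e+9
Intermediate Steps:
h(m) = (390 + m)/(679 + m)
(292460 + h(397))*(231277 - 235379) = (292460 + (390 + 397)/(679 + 397))*(231277 - 235379) = (292460 + 787/1076)*(-4102) = (314687747/1076)*(-4102) = -645424569097/538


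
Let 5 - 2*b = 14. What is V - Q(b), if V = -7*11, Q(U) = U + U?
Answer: -68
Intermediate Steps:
b = -9/2 (b = 5/2 - ½*14 = 5/2 - 7 = -9/2 ≈ -4.5000)
Q(U) = 2*U
V = -77
V - Q(b) = -77 - 2*(-9)/2 = -77 - 1*(-9) = -77 + 9 = -68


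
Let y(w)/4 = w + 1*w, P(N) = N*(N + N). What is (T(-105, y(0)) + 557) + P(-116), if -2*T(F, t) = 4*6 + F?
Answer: 55019/2 ≈ 27510.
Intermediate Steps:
P(N) = 2*N² (P(N) = N*(2*N) = 2*N²)
y(w) = 8*w (y(w) = 4*(w + 1*w) = 4*(w + w) = 4*(2*w) = 8*w)
T(F, t) = -12 - F/2 (T(F, t) = -(4*6 + F)/2 = -(24 + F)/2 = -12 - F/2)
(T(-105, y(0)) + 557) + P(-116) = ((-12 - ½*(-105)) + 557) + 2*(-116)² = ((-12 + 105/2) + 557) + 2*13456 = (81/2 + 557) + 26912 = 1195/2 + 26912 = 55019/2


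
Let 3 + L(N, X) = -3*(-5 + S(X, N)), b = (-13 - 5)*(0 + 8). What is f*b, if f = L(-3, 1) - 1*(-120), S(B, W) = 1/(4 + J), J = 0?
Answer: -18900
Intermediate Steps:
S(B, W) = 1/4 (S(B, W) = 1/(4 + 0) = 1/4)
b = -144 (b = -18*8 = -144)
L(N, X) = 45/4 (L(N, X) = -3 - 3*(-5 + 1/4) = -3 - 3*(-19/4) = -3 + 57/4 = 45/4)
f = 525/4 (f = 45/4 - 1*(-120) = 45/4 + 120 = 525/4 ≈ 131.25)
f*b = (525/4)*(-144) = -18900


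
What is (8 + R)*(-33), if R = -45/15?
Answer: -165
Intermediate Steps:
R = -3 (R = -45*1/15 = -3)
(8 + R)*(-33) = (8 - 3)*(-33) = 5*(-33) = -165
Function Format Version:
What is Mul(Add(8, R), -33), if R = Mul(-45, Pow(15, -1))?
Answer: -165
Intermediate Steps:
R = -3 (R = Mul(-45, Rational(1, 15)) = -3)
Mul(Add(8, R), -33) = Mul(Add(8, -3), -33) = Mul(5, -33) = -165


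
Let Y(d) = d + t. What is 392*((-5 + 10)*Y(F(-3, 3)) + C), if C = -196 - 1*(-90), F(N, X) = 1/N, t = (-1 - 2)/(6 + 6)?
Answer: -128086/3 ≈ -42695.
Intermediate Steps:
t = -1/4 (t = -3/12 = -3*1/12 = -1/4 ≈ -0.25000)
C = -106 (C = -196 + 90 = -106)
Y(d) = -1/4 + d (Y(d) = d - 1/4 = -1/4 + d)
392*((-5 + 10)*Y(F(-3, 3)) + C) = 392*((-5 + 10)*(-1/4 + 1/(-3)) - 106) = 392*(5*(-1/4 - 1/3) - 106) = 392*(5*(-7/12) - 106) = 392*(-35/12 - 106) = 392*(-1307/12) = -128086/3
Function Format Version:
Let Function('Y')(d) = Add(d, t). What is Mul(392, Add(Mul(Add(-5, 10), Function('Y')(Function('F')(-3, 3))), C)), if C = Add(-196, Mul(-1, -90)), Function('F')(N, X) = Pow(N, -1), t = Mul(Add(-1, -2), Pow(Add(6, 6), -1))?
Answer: Rational(-128086, 3) ≈ -42695.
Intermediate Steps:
t = Rational(-1, 4) (t = Mul(-3, Pow(12, -1)) = Mul(-3, Rational(1, 12)) = Rational(-1, 4) ≈ -0.25000)
C = -106 (C = Add(-196, 90) = -106)
Function('Y')(d) = Add(Rational(-1, 4), d) (Function('Y')(d) = Add(d, Rational(-1, 4)) = Add(Rational(-1, 4), d))
Mul(392, Add(Mul(Add(-5, 10), Function('Y')(Function('F')(-3, 3))), C)) = Mul(392, Add(Mul(Add(-5, 10), Add(Rational(-1, 4), Pow(-3, -1))), -106)) = Mul(392, Add(Mul(5, Add(Rational(-1, 4), Rational(-1, 3))), -106)) = Mul(392, Add(Mul(5, Rational(-7, 12)), -106)) = Mul(392, Add(Rational(-35, 12), -106)) = Mul(392, Rational(-1307, 12)) = Rational(-128086, 3)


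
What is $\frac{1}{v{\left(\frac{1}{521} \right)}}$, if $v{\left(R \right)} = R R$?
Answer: $271441$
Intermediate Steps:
$v{\left(R \right)} = R^{2}$
$\frac{1}{v{\left(\frac{1}{521} \right)}} = \frac{1}{\left(\frac{1}{521}\right)^{2}} = \frac{1}{\frac{1}{271441}} = 271441$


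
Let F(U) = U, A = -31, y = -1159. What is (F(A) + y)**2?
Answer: 1416100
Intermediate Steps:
(F(A) + y)**2 = (-31 - 1159)**2 = (-1190)**2 = 1416100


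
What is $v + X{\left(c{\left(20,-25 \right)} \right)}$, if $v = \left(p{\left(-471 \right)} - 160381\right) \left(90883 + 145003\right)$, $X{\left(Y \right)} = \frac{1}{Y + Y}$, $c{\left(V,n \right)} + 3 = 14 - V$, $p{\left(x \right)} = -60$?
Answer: $- \frac{681224143069}{18} \approx -3.7846 \cdot 10^{10}$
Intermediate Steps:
$c{\left(V,n \right)} = 11 - V$ ($c{\left(V,n \right)} = -3 - \left(-14 + V\right) = 11 - V$)
$X{\left(Y \right)} = \frac{1}{2 Y}$
$v = -37845785726$ ($v = \left(-60 - 160381\right) \left(90883 + 145003\right) = \left(-160441\right) 235886 = -37845785726$)
$v + X{\left(c{\left(20,-25 \right)} \right)} = -37845785726 + \frac{1}{2 \left(11 - 20\right)} = -37845785726 + \frac{1}{2 \left(-9\right)} = -37845785726 + \frac{1}{2} \left(- \frac{1}{9}\right) = -37845785726 - \frac{1}{18} = - \frac{681224143069}{18}$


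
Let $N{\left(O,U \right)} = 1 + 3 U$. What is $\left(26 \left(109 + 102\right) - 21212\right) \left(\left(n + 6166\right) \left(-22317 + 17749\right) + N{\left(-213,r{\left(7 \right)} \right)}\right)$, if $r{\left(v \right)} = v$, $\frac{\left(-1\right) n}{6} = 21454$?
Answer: $-8804121935316$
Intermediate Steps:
$n = -128724$ ($n = \left(-6\right) 21454 = -128724$)
$\left(26 \left(109 + 102\right) - 21212\right) \left(\left(n + 6166\right) \left(-22317 + 17749\right) + N{\left(-213,r{\left(7 \right)} \right)}\right) = \left(26 \left(109 + 102\right) - 21212\right) \left(\left(-128724 + 6166\right) \left(-22317 + 17749\right) + \left(1 + 3 \cdot 7\right)\right) = \left(26 \cdot 211 - 21212\right) \left(\left(-122558\right) \left(-4568\right) + \left(1 + 21\right)\right) = \left(5486 - 21212\right) \left(559844944 + 22\right) = \left(-15726\right) 559844966 = -8804121935316$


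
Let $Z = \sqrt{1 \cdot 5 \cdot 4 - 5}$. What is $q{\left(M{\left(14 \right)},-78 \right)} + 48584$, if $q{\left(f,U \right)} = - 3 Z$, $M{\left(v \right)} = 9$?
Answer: $48584 - 3 \sqrt{15} \approx 48572.0$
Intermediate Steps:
$Z = \sqrt{15}$ ($Z = \sqrt{5 \cdot 4 - 5} = \sqrt{20 - 5} = \sqrt{15} \approx 3.873$)
$q{\left(f,U \right)} = - 3 \sqrt{15}$
$q{\left(M{\left(14 \right)},-78 \right)} + 48584 = - 3 \sqrt{15} + 48584 = 48584 - 3 \sqrt{15}$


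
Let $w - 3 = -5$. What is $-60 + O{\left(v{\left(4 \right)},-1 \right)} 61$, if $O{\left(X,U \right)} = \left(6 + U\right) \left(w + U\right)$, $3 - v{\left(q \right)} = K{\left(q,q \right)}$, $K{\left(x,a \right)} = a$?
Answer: $-975$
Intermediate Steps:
$w = -2$ ($w = 3 - 5 = -2$)
$v{\left(q \right)} = 3 - q$
$O{\left(X,U \right)} = \left(-2 + U\right) \left(6 + U\right)$ ($O{\left(X,U \right)} = \left(6 + U\right) \left(-2 + U\right) = \left(-2 + U\right) \left(6 + U\right)$)
$-60 + O{\left(v{\left(4 \right)},-1 \right)} 61 = -60 + \left(-12 + \left(-1\right)^{2} + 4 \left(-1\right)\right) 61 = -60 + \left(-12 + 1 - 4\right) 61 = -60 - 915 = -975$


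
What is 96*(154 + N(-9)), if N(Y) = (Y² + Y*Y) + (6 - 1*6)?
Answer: 30336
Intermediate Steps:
N(Y) = 2*Y² (N(Y) = (Y² + Y²) + (6 - 6) = 2*Y² + 0 = 2*Y²)
96*(154 + N(-9)) = 96*(154 + 2*(-9)²) = 96*(154 + 2*81) = 96*(154 + 162) = 96*316 = 30336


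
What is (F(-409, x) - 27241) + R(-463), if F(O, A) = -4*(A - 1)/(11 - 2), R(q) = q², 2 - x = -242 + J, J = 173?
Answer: 1683872/9 ≈ 1.8710e+5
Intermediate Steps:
x = 71 (x = 2 - (-242 + 173) = 2 - 1*(-69) = 2 + 69 = 71)
F(O, A) = 4/9 - 4*A/9 (F(O, A) = -4*(-1 + A)/9 = -4*(-⅑ + A/9) = 4/9 - 4*A/9)
(F(-409, x) - 27241) + R(-463) = ((4/9 - 4/9*71) - 27241) + (-463)² = ((4/9 - 284/9) - 27241) + 214369 = (-280/9 - 27241) + 214369 = -245449/9 + 214369 = 1683872/9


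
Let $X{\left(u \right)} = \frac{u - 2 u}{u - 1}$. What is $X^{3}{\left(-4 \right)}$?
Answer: $- \frac{64}{125} \approx -0.512$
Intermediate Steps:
$X{\left(u \right)} = - \frac{u}{-1 + u}$ ($X{\left(u \right)} = \frac{\left(-1\right) u}{-1 + u} = - \frac{u}{-1 + u}$)
$X^{3}{\left(-4 \right)} = \left(\left(-1\right) \left(-4\right) \frac{1}{-1 - 4}\right)^{3} = \left(\left(-1\right) \left(-4\right) \frac{1}{-5}\right)^{3} = \left(\left(-1\right) \left(-4\right) \left(- \frac{1}{5}\right)\right)^{3} = \left(- \frac{4}{5}\right)^{3} = - \frac{64}{125}$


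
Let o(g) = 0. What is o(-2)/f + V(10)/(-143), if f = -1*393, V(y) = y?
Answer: -10/143 ≈ -0.069930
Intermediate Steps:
f = -393
o(-2)/f + V(10)/(-143) = 0/(-393) + 10/(-143) = 0*(-1/393) + 10*(-1/143) = 0 - 10/143 = -10/143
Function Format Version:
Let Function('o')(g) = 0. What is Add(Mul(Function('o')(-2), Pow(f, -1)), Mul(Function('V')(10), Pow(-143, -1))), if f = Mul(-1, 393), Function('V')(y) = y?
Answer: Rational(-10, 143) ≈ -0.069930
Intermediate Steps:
f = -393
Add(Mul(Function('o')(-2), Pow(f, -1)), Mul(Function('V')(10), Pow(-143, -1))) = Add(Mul(0, Pow(-393, -1)), Mul(10, Pow(-143, -1))) = Add(Mul(0, Rational(-1, 393)), Mul(10, Rational(-1, 143))) = Add(0, Rational(-10, 143)) = Rational(-10, 143)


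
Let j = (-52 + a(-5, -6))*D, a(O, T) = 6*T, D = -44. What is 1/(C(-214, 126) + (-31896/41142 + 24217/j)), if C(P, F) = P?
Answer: -26550304/5536292639 ≈ -0.0047957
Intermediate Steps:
j = 3872 (j = (-52 + 6*(-6))*(-44) = (-52 - 36)*(-44) = -88*(-44) = 3872)
1/(C(-214, 126) + (-31896/41142 + 24217/j)) = 1/(-214 + (-31896/41142 + 24217/3872)) = 1/(-214 + (-31896*1/41142 + 24217*(1/3872))) = 1/(-214 + (-5316/6857 + 24217/3872)) = 1/(-214 + 145472417/26550304) = 1/(-5536292639/26550304) = -26550304/5536292639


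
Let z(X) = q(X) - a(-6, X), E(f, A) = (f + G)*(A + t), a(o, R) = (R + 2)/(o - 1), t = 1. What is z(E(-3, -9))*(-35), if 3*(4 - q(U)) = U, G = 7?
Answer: -1090/3 ≈ -363.33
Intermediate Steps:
q(U) = 4 - U/3
a(o, R) = (2 + R)/(-1 + o)
E(f, A) = (1 + A)*(7 + f) (E(f, A) = (f + 7)*(A + 1) = (7 + f)*(1 + A) = (1 + A)*(7 + f))
z(X) = 30/7 - 4*X/21 (z(X) = (4 - X/3) - (2 + X)/(-1 - 6) = (4 - X/3) - (2 + X)/(-7) = (4 - X/3) - (-1)*(2 + X)/7 = (4 - X/3) - (-2/7 - X/7) = (4 - X/3) + (2/7 + X/7) = 30/7 - 4*X/21)
z(E(-3, -9))*(-35) = (30/7 - 4*(7 - 3 + 7*(-9) - 9*(-3))/21)*(-35) = (30/7 - 4*(7 - 3 - 63 + 27)/21)*(-35) = (30/7 - 4/21*(-32))*(-35) = (30/7 + 128/21)*(-35) = (218/21)*(-35) = -1090/3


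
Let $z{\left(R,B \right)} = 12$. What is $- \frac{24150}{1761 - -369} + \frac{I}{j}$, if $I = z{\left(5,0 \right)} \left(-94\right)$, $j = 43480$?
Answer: $- \frac{4385186}{385885} \approx -11.364$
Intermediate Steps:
$I = -1128$ ($I = 12 \left(-94\right) = -1128$)
$- \frac{24150}{1761 - -369} + \frac{I}{j} = - \frac{24150}{1761 - -369} - \frac{1128}{43480} = - \frac{24150}{1761 + 369} - \frac{141}{5435} = - \frac{24150}{2130} - \frac{141}{5435} = \left(-24150\right) \frac{1}{2130} - \frac{141}{5435} = - \frac{805}{71} - \frac{141}{5435} = - \frac{4385186}{385885}$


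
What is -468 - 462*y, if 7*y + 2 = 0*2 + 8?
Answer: -864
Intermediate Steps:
y = 6/7 (y = -2/7 + (0*2 + 8)/7 = -2/7 + (0 + 8)/7 = -2/7 + (1/7)*8 = -2/7 + 8/7 = 6/7 ≈ 0.85714)
-468 - 462*y = -468 - 462*6/7 = -468 - 396 = -864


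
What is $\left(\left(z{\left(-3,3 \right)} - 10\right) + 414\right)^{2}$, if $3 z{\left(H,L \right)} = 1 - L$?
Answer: $\frac{1464100}{9} \approx 1.6268 \cdot 10^{5}$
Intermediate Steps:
$z{\left(H,L \right)} = \frac{1}{3} - \frac{L}{3}$ ($z{\left(H,L \right)} = \frac{1 - L}{3} = \frac{1}{3} - \frac{L}{3}$)
$\left(\left(z{\left(-3,3 \right)} - 10\right) + 414\right)^{2} = \left(\left(\left(\frac{1}{3} - 1\right) - 10\right) + 414\right)^{2} = \left(\left(- \frac{2}{3} - 10\right) + 414\right)^{2} = \left(- \frac{32}{3} + 414\right)^{2} = \left(\frac{1210}{3}\right)^{2} = \frac{1464100}{9}$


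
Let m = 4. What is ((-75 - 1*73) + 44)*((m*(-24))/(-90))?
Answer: -1664/15 ≈ -110.93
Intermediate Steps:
((-75 - 1*73) + 44)*((m*(-24))/(-90)) = ((-75 - 1*73) + 44)*((4*(-24))/(-90)) = ((-75 - 73) + 44)*(-96*(-1/90)) = (-148 + 44)*(16/15) = -104*16/15 = -1664/15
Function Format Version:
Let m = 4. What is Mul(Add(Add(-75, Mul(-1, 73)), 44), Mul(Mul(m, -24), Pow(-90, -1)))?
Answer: Rational(-1664, 15) ≈ -110.93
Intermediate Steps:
Mul(Add(Add(-75, Mul(-1, 73)), 44), Mul(Mul(m, -24), Pow(-90, -1))) = Mul(Add(Add(-75, Mul(-1, 73)), 44), Mul(Mul(4, -24), Pow(-90, -1))) = Mul(Add(Add(-75, -73), 44), Mul(-96, Rational(-1, 90))) = Mul(Add(-148, 44), Rational(16, 15)) = Mul(-104, Rational(16, 15)) = Rational(-1664, 15)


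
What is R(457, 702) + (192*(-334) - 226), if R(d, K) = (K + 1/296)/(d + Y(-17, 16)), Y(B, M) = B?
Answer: -8381257167/130240 ≈ -64352.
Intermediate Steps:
R(d, K) = (1/296 + K)/(-17 + d) (R(d, K) = (K + 1/296)/(d - 17) = (K + 1/296)/(-17 + d) = (1/296 + K)/(-17 + d))
R(457, 702) + (192*(-334) - 226) = (1/296 + 702)/(-17 + 457) + (192*(-334) - 226) = (207793/296)/440 + (-64128 - 226) = (1/440)*(207793/296) - 64354 = 207793/130240 - 64354 = -8381257167/130240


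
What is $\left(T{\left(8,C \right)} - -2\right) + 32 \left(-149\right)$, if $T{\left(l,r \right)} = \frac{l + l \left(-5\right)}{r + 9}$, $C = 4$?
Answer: $- \frac{61990}{13} \approx -4768.5$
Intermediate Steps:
$T{\left(l,r \right)} = - \frac{4 l}{9 + r}$ ($T{\left(l,r \right)} = \frac{l - 5 l}{9 + r} = \frac{\left(-4\right) l}{9 + r} = - \frac{4 l}{9 + r}$)
$\left(T{\left(8,C \right)} - -2\right) + 32 \left(-149\right) = \left(\left(-4\right) 8 \frac{1}{9 + 4} - -2\right) + 32 \left(-149\right) = \left(\left(-4\right) 8 \cdot \frac{1}{13} + 2\right) - 4768 = \left(- \frac{32}{13} + 2\right) - 4768 = - \frac{6}{13} - 4768 = - \frac{61990}{13}$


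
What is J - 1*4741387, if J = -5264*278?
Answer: -6204779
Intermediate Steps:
J = -1463392
J - 1*4741387 = -1463392 - 1*4741387 = -1463392 - 4741387 = -6204779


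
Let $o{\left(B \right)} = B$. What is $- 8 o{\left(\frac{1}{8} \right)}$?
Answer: $-1$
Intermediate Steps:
$- 8 o{\left(\frac{1}{8} \right)} = - \frac{8}{8} = \left(-8\right) \frac{1}{8} = -1$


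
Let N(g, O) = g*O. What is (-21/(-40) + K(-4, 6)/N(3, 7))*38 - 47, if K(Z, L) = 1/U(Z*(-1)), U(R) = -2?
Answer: -11741/420 ≈ -27.955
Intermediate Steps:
N(g, O) = O*g
K(Z, L) = -1/2 (K(Z, L) = 1/(-2) = -1/2)
(-21/(-40) + K(-4, 6)/N(3, 7))*38 - 47 = (-21/(-40) - 1/(2*(7*3)))*38 - 47 = (-21*(-1/40) - 1/2/21)*38 - 47 = (21/40 - 1/2*1/21)*38 - 47 = (21/40 - 1/42)*38 - 47 = (421/840)*38 - 47 = 7999/420 - 47 = -11741/420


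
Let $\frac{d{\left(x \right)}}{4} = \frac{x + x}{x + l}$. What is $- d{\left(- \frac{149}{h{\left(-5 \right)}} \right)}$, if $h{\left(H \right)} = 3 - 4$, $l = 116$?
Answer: $- \frac{1192}{265} \approx -4.4981$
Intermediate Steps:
$h{\left(H \right)} = -1$
$d{\left(x \right)} = \frac{8 x}{116 + x}$ ($d{\left(x \right)} = 4 \frac{x + x}{x + 116} = 4 \frac{2 x}{116 + x} = \frac{8 x}{116 + x}$)
$- d{\left(- \frac{149}{h{\left(-5 \right)}} \right)} = - \frac{8 \left(- \frac{149}{-1}\right)}{116 - \frac{149}{-1}} = - \frac{8 \left(\left(-149\right) \left(-1\right)\right)}{116 - -149} = - \frac{8 \cdot 149}{116 + 149} = - \frac{8 \cdot 149}{265} = \left(-1\right) \frac{1192}{265} = - \frac{1192}{265}$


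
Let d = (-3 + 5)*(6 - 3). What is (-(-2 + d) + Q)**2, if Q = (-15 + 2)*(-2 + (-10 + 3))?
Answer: 12769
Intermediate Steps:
d = 6 (d = 2*3 = 6)
Q = 117 (Q = -13*(-2 - 7) = -13*(-9) = 117)
(-(-2 + d) + Q)**2 = (-(-2 + 6) + 117)**2 = (-1*4 + 117)**2 = (-4 + 117)**2 = 113**2 = 12769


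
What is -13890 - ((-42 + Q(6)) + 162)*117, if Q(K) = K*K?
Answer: -32142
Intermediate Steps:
Q(K) = K²
-13890 - ((-42 + Q(6)) + 162)*117 = -13890 - ((-42 + 6²) + 162)*117 = -13890 - ((-42 + 36) + 162)*117 = -13890 - (-6 + 162)*117 = -13890 - 156*117 = -13890 - 1*18252 = -13890 - 18252 = -32142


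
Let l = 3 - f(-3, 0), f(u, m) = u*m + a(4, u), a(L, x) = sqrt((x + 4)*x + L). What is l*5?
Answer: 10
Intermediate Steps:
a(L, x) = sqrt(L + x*(4 + x)) (a(L, x) = sqrt((4 + x)*x + L) = sqrt(x*(4 + x) + L) = sqrt(L + x*(4 + x)))
f(u, m) = sqrt(4 + u**2 + 4*u) + m*u (f(u, m) = u*m + sqrt(4 + u**2 + 4*u) = m*u + sqrt(4 + u**2 + 4*u) = sqrt(4 + u**2 + 4*u) + m*u)
l = 2 (l = 3 - (sqrt(4 + (-3)**2 + 4*(-3)) + 0*(-3)) = 3 - (sqrt(4 + 9 - 12) + 0) = 3 - (sqrt(1) + 0) = 3 - (1 + 0) = 3 - 1*1 = 3 - 1 = 2)
l*5 = 2*5 = 10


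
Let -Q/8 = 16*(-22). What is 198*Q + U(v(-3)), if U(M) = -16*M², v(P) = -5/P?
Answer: 5017712/9 ≈ 5.5752e+5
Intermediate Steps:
Q = 2816 (Q = -128*(-22) = -8*(-352) = 2816)
198*Q + U(v(-3)) = 198*2816 - 16*(-5/(-3))² = 557568 - 16*(-5*(-⅓))² = 557568 - 16*(5/3)² = 557568 - 16*25/9 = 557568 - 400/9 = 5017712/9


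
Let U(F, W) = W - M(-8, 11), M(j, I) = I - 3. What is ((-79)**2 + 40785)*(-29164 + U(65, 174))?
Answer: -1363659948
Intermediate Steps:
M(j, I) = -3 + I
U(F, W) = -8 + W (U(F, W) = W - (-3 + 11) = W - 1*8 = W - 8 = -8 + W)
((-79)**2 + 40785)*(-29164 + U(65, 174)) = ((-79)**2 + 40785)*(-29164 + (-8 + 174)) = (6241 + 40785)*(-29164 + 166) = 47026*(-28998) = -1363659948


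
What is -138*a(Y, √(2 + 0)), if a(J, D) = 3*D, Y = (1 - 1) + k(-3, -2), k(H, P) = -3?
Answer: -414*√2 ≈ -585.48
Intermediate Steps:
Y = -3 (Y = (1 - 1) - 3 = 0 - 3 = -3)
-138*a(Y, √(2 + 0)) = -414*√(2 + 0) = -414*√2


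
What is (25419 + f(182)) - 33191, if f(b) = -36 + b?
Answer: -7626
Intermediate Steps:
(25419 + f(182)) - 33191 = (25419 + (-36 + 182)) - 33191 = (25419 + 146) - 33191 = 25565 - 33191 = -7626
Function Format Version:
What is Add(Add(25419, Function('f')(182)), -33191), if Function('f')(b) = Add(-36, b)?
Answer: -7626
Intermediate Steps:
Add(Add(25419, Function('f')(182)), -33191) = Add(Add(25419, Add(-36, 182)), -33191) = Add(Add(25419, 146), -33191) = Add(25565, -33191) = -7626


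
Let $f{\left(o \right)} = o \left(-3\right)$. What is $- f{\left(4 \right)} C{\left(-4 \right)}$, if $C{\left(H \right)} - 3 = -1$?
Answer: $24$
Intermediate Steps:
$C{\left(H \right)} = 2$ ($C{\left(H \right)} = 3 - 1 = 2$)
$f{\left(o \right)} = - 3 o$
$- f{\left(4 \right)} C{\left(-4 \right)} = - \left(-3\right) 4 \cdot 2 = - \left(-12\right) 2 = \left(-1\right) \left(-24\right) = 24$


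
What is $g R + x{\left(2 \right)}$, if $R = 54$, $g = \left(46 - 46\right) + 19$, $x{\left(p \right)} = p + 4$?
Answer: $1032$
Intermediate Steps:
$x{\left(p \right)} = 4 + p$
$g = 19$ ($g = 0 + 19 = 19$)
$g R + x{\left(2 \right)} = 19 \cdot 54 + \left(4 + 2\right) = 1026 + 6 = 1032$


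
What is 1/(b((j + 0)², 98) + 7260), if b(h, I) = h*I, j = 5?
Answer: 1/9710 ≈ 0.00010299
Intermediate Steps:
b(h, I) = I*h
1/(b((j + 0)², 98) + 7260) = 1/(98*(5 + 0)² + 7260) = 1/(98*5² + 7260) = 1/(98*25 + 7260) = 1/(2450 + 7260) = 1/9710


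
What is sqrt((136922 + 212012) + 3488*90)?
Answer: sqrt(662854) ≈ 814.16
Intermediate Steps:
sqrt((136922 + 212012) + 3488*90) = sqrt(348934 + 313920) = sqrt(662854)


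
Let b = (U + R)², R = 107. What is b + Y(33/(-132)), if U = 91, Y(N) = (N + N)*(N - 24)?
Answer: 313729/8 ≈ 39216.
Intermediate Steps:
Y(N) = 2*N*(-24 + N) (Y(N) = (2*N)*(-24 + N) = 2*N*(-24 + N))
b = 39204 (b = (91 + 107)² = 198² = 39204)
b + Y(33/(-132)) = 39204 + 2*(33/(-132))*(-24 + 33/(-132)) = 39204 + 2*(33*(-1/132))*(-24 + 33*(-1/132)) = 39204 + 2*(-¼)*(-24 - ¼) = 39204 + 2*(-¼)*(-97/4) = 39204 + 97/8 = 313729/8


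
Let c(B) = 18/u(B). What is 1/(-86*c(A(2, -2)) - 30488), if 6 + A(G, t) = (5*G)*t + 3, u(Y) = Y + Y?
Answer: -23/700450 ≈ -3.2836e-5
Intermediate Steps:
u(Y) = 2*Y
A(G, t) = -3 + 5*G*t (A(G, t) = -6 + ((5*G)*t + 3) = -6 + (5*G*t + 3) = -6 + (3 + 5*G*t) = -3 + 5*G*t)
c(B) = 9/B (c(B) = 18/((2*B)) = 18*(1/(2*B)) = 9/B)
1/(-86*c(A(2, -2)) - 30488) = 1/(-774/(-3 + 5*2*(-2)) - 30488) = 1/(-774/(-3 - 20) - 30488) = 1/(-774/(-23) - 30488) = 1/(-774*(-1)/23 - 30488) = 1/(-86*(-9/23) - 30488) = 1/(774/23 - 30488) = 1/(-700450/23) = -23/700450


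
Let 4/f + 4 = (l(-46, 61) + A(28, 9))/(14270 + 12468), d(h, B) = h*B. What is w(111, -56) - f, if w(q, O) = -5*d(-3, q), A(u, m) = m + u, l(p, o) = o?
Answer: 89009431/53427 ≈ 1666.0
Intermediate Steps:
d(h, B) = B*h
f = -53476/53427 (f = 4/(-4 + (61 + (9 + 28))/(14270 + 12468)) = 4/(-4 + (61 + 37)/26738) = 4/(-4 + 98*(1/26738)) = 4/(-4 + 49/13369) = 4/(-53427/13369) = 4*(-13369/53427) = -53476/53427 ≈ -1.0009)
w(q, O) = 15*q (w(q, O) = -5*q*(-3) = -(-15)*q = 15*q)
w(111, -56) - f = 15*111 - 1*(-53476/53427) = 1665 + 53476/53427 = 89009431/53427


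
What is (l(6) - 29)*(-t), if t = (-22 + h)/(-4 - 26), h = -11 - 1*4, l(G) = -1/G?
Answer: 1295/36 ≈ 35.972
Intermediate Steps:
h = -15 (h = -11 - 4 = -15)
t = 37/30 (t = (-22 - 15)/(-4 - 26) = -37/(-30) = -1/30*(-37) = 37/30 ≈ 1.2333)
(l(6) - 29)*(-t) = (-1/6 - 29)*(-1*37/30) = (-1*⅙ - 29)*(-37/30) = (-⅙ - 29)*(-37/30) = -175/6*(-37/30) = 1295/36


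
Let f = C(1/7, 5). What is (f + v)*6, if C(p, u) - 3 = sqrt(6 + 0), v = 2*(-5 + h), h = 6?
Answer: 30 + 6*sqrt(6) ≈ 44.697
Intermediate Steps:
v = 2 (v = 2*(-5 + 6) = 2*1 = 2)
C(p, u) = 3 + sqrt(6) (C(p, u) = 3 + sqrt(6 + 0) = 3 + sqrt(6))
f = 3 + sqrt(6) ≈ 5.4495
(f + v)*6 = ((3 + sqrt(6)) + 2)*6 = (5 + sqrt(6))*6 = 30 + 6*sqrt(6)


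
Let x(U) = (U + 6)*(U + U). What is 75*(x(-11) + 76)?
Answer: 13950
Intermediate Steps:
x(U) = 2*U*(6 + U) (x(U) = (6 + U)*(2*U) = 2*U*(6 + U))
75*(x(-11) + 76) = 75*(2*(-11)*(6 - 11) + 76) = 75*(2*(-11)*(-5) + 76) = 75*(110 + 76) = 75*186 = 13950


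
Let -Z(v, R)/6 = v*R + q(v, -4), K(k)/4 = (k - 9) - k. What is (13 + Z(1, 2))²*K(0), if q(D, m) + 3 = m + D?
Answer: -49284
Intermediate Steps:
q(D, m) = -3 + D + m (q(D, m) = -3 + (m + D) = -3 + (D + m) = -3 + D + m)
K(k) = -36 (K(k) = 4*((k - 9) - k) = 4*((-9 + k) - k) = 4*(-9) = -36)
Z(v, R) = 42 - 6*v - 6*R*v (Z(v, R) = -6*(v*R + (-3 + v - 4)) = -6*(R*v + (-7 + v)) = -6*(-7 + v + R*v) = 42 - 6*v - 6*R*v)
(13 + Z(1, 2))²*K(0) = (13 + (42 - 6*1 - 6*2*1))²*(-36) = (13 + (42 - 6 - 12))²*(-36) = (13 + 24)²*(-36) = 37²*(-36) = 1369*(-36) = -49284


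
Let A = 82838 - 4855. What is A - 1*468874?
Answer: -390891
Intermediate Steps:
A = 77983
A - 1*468874 = 77983 - 1*468874 = 77983 - 468874 = -390891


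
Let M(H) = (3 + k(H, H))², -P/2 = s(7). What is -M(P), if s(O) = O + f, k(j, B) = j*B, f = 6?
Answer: -461041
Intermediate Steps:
k(j, B) = B*j
s(O) = 6 + O (s(O) = O + 6 = 6 + O)
P = -26 (P = -2*(6 + 7) = -2*13 = -26)
M(H) = (3 + H²)² (M(H) = (3 + H*H)² = (3 + H²)²)
-M(P) = -(3 + (-26)²)² = -(3 + 676)² = -1*679² = -1*461041 = -461041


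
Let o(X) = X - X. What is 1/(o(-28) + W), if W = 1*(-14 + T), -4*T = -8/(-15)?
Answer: -15/212 ≈ -0.070755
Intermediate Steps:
T = -2/15 (T = -(-2)/(-15) = -(-2)*(-1)/15 = -1/4*8/15 = -2/15 ≈ -0.13333)
W = -212/15 (W = 1*(-14 - 2/15) = 1*(-212/15) = -212/15 ≈ -14.133)
o(X) = 0
1/(o(-28) + W) = 1/(0 - 212/15) = 1/(-212/15) = -15/212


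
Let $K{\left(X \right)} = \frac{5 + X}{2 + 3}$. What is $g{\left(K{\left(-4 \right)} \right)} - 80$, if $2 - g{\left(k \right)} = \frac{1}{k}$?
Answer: $-83$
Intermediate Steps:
$K{\left(X \right)} = 1 + \frac{X}{5}$ ($K{\left(X \right)} = \frac{5 + X}{5} = \left(5 + X\right) \frac{1}{5} = 1 + \frac{X}{5}$)
$g{\left(k \right)} = 2 - \frac{1}{k}$
$g{\left(K{\left(-4 \right)} \right)} - 80 = \left(2 - \frac{1}{1 + \frac{1}{5} \left(-4\right)}\right) - 80 = \left(2 - \frac{1}{1 - \frac{4}{5}}\right) - 80 = \left(2 - \frac{1}{\frac{1}{5}}\right) - 80 = \left(2 - 5\right) - 80 = -3 - 80 = -83$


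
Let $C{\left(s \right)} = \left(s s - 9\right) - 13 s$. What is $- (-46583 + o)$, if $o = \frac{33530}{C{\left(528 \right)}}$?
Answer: $\frac{12666396583}{271911} \approx 46583.0$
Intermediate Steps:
$C{\left(s \right)} = -9 + s^{2} - 13 s$ ($C{\left(s \right)} = \left(s^{2} - 9\right) - 13 s = \left(-9 + s^{2}\right) - 13 s = -9 + s^{2} - 13 s$)
$o = \frac{33530}{271911}$ ($o = \frac{33530}{-9 + 528^{2} - 6864} = \frac{33530}{-9 + 278784 - 6864} = \frac{33530}{271911} \approx 0.12331$)
$- (-46583 + o) = - (-46583 + \frac{33530}{271911}) = \left(-1\right) \left(- \frac{12666396583}{271911}\right) = \frac{12666396583}{271911}$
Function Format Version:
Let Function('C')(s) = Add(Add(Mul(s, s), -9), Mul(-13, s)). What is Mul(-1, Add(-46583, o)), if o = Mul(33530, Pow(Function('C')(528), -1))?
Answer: Rational(12666396583, 271911) ≈ 46583.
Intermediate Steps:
Function('C')(s) = Add(-9, Pow(s, 2), Mul(-13, s)) (Function('C')(s) = Add(Add(Pow(s, 2), -9), Mul(-13, s)) = Add(Add(-9, Pow(s, 2)), Mul(-13, s)) = Add(-9, Pow(s, 2), Mul(-13, s)))
o = Rational(33530, 271911) (o = Mul(33530, Pow(Add(-9, Pow(528, 2), Mul(-13, 528)), -1)) = Mul(33530, Pow(Add(-9, 278784, -6864), -1)) = Mul(33530, Pow(271911, -1)) = Mul(33530, Rational(1, 271911)) = Rational(33530, 271911) ≈ 0.12331)
Mul(-1, Add(-46583, o)) = Mul(-1, Add(-46583, Rational(33530, 271911))) = Mul(-1, Rational(-12666396583, 271911)) = Rational(12666396583, 271911)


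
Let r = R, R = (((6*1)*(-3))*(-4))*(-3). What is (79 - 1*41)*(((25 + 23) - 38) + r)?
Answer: -7828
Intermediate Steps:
R = -216 (R = ((6*(-3))*(-4))*(-3) = -18*(-4)*(-3) = 72*(-3) = -216)
r = -216
(79 - 1*41)*(((25 + 23) - 38) + r) = (79 - 1*41)*(((25 + 23) - 38) - 216) = (79 - 41)*((48 - 38) - 216) = 38*(10 - 216) = 38*(-206) = -7828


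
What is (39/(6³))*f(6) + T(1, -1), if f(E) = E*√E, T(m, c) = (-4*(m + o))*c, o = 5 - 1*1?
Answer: 20 + 13*√6/12 ≈ 22.654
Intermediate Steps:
o = 4 (o = 5 - 1 = 4)
T(m, c) = c*(-16 - 4*m) (T(m, c) = (-4*(m + 4))*c = (-4*(4 + m))*c = (-16 - 4*m)*c = c*(-16 - 4*m))
f(E) = E^(3/2)
(39/(6³))*f(6) + T(1, -1) = (39/(6³))*6^(3/2) - 4*(-1)*(4 + 1) = (39/216)*(6*√6) - 4*(-1)*5 = (39*(1/216))*(6*√6) + 20 = 13*(6*√6)/72 + 20 = 13*√6/12 + 20 = 20 + 13*√6/12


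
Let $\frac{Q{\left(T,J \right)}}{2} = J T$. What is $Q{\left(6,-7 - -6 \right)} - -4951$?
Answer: $4939$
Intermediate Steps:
$Q{\left(T,J \right)} = 2 J T$
$Q{\left(6,-7 - -6 \right)} - -4951 = 2 \left(-7 - -6\right) 6 - -4951 = 2 \left(-7 + 6\right) 6 + 4951 = 2 \left(-1\right) 6 + 4951 = -12 + 4951 = 4939$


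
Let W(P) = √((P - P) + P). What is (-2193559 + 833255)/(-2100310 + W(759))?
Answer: 2857060094240/4411302095341 + 1360304*√759/4411302095341 ≈ 0.64768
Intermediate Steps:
W(P) = √P (W(P) = √(0 + P) = √P)
(-2193559 + 833255)/(-2100310 + W(759)) = (-2193559 + 833255)/(-2100310 + √759) = -1360304/(-2100310 + √759)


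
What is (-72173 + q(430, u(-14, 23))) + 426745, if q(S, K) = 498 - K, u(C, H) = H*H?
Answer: 354541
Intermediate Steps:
u(C, H) = H²
(-72173 + q(430, u(-14, 23))) + 426745 = (-72173 + (498 - 1*23²)) + 426745 = (-72173 + (498 - 1*529)) + 426745 = (-72173 + (498 - 529)) + 426745 = (-72173 - 31) + 426745 = -72204 + 426745 = 354541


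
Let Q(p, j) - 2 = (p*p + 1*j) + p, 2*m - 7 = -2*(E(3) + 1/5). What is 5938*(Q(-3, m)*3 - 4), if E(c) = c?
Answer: 620521/5 ≈ 1.2410e+5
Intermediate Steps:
m = 3/10 (m = 7/2 + (-2*(3 + 1/5))/2 = 7/2 + (-2*16/5)/2 = 7/2 + (1/2)*(-32/5) = 7/2 - 16/5 = 3/10 ≈ 0.30000)
Q(p, j) = 2 + j + p + p**2 (Q(p, j) = 2 + ((p*p + 1*j) + p) = 2 + ((p**2 + j) + p) = 2 + ((j + p**2) + p) = 2 + (j + p + p**2) = 2 + j + p + p**2)
5938*(Q(-3, m)*3 - 4) = 5938*((2 + 3/10 - 3 + (-3)**2)*3 - 4) = 5938*((2 + 3/10 - 3 + 9)*3 - 4) = 5938*((83/10)*3 - 4) = 5938*(249/10 - 4) = 5938*(209/10) = 620521/5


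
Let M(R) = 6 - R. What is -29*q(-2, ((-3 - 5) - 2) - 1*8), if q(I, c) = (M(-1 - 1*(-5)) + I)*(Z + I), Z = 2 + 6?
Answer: 0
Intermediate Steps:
Z = 8
q(I, c) = (2 + I)*(8 + I) (q(I, c) = ((6 - (-1 - 1*(-5))) + I)*(8 + I) = ((6 - (-1 + 5)) + I)*(8 + I) = ((6 - 1*4) + I)*(8 + I) = ((6 - 4) + I)*(8 + I) = (2 + I)*(8 + I))
-29*q(-2, ((-3 - 5) - 2) - 1*8) = -29*(16 + (-2)² + 10*(-2)) = -29*(16 + 4 - 20) = -29*0 = 0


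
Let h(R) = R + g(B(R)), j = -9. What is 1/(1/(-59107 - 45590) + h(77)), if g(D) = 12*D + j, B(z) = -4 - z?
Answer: -104697/94646089 ≈ -0.0011062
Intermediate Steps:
g(D) = -9 + 12*D (g(D) = 12*D - 9 = -9 + 12*D)
h(R) = -57 - 11*R (h(R) = R + (-9 + 12*(-4 - R)) = R + (-9 + (-48 - 12*R)) = R + (-57 - 12*R) = -57 - 11*R)
1/(1/(-59107 - 45590) + h(77)) = 1/(1/(-59107 - 45590) + (-57 - 11*77)) = 1/(1/(-104697) + (-57 - 847)) = 1/(-1/104697 - 904) = 1/(-94646089/104697) = -104697/94646089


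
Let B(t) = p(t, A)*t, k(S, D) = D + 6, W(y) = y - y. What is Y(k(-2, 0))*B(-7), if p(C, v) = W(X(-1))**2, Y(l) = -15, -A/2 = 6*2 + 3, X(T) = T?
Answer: 0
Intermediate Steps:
W(y) = 0
k(S, D) = 6 + D
A = -30 (A = -2*(6*2 + 3) = -2*(12 + 3) = -2*15 = -30)
p(C, v) = 0 (p(C, v) = 0**2 = 0)
B(t) = 0 (B(t) = 0*t = 0)
Y(k(-2, 0))*B(-7) = -15*0 = 0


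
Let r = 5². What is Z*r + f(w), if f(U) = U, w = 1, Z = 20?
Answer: 501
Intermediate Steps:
r = 25
Z*r + f(w) = 20*25 + 1 = 500 + 1 = 501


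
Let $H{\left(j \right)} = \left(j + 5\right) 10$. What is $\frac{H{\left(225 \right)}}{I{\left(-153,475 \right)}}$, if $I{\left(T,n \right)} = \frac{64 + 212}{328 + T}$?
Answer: $\frac{4375}{3} \approx 1458.3$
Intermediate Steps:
$I{\left(T,n \right)} = \frac{276}{328 + T}$
$H{\left(j \right)} = 50 + 10 j$ ($H{\left(j \right)} = \left(5 + j\right) 10 = 50 + 10 j$)
$\frac{H{\left(225 \right)}}{I{\left(-153,475 \right)}} = \frac{50 + 10 \cdot 225}{276 \frac{1}{328 - 153}} = \frac{50 + 2250}{276 \cdot \frac{1}{175}} = \frac{2300}{276 \cdot \frac{1}{175}} = \frac{2300}{\frac{276}{175}} = 2300 \cdot \frac{175}{276} = \frac{4375}{3}$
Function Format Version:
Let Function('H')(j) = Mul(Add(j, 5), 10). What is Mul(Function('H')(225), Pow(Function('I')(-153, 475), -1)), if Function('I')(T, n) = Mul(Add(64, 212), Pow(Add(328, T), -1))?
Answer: Rational(4375, 3) ≈ 1458.3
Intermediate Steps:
Function('I')(T, n) = Mul(276, Pow(Add(328, T), -1))
Function('H')(j) = Add(50, Mul(10, j)) (Function('H')(j) = Mul(Add(5, j), 10) = Add(50, Mul(10, j)))
Mul(Function('H')(225), Pow(Function('I')(-153, 475), -1)) = Mul(Add(50, Mul(10, 225)), Pow(Mul(276, Pow(Add(328, -153), -1)), -1)) = Mul(Add(50, 2250), Pow(Mul(276, Pow(175, -1)), -1)) = Mul(2300, Pow(Mul(276, Rational(1, 175)), -1)) = Mul(2300, Pow(Rational(276, 175), -1)) = Mul(2300, Rational(175, 276)) = Rational(4375, 3)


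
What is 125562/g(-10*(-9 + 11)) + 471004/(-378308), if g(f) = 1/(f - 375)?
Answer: -4690734640981/94577 ≈ -4.9597e+7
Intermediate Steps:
g(f) = 1/(-375 + f)
125562/g(-10*(-9 + 11)) + 471004/(-378308) = 125562/(1/(-375 - 10*(-9 + 11))) + 471004/(-378308) = 125562/(1/(-375 - 10*2)) + 471004*(-1/378308) = 125562/(1/(-375 - 20)) - 117751/94577 = 125562/(1/(-395)) - 117751/94577 = 125562/(-1/395) - 117751/94577 = 125562*(-395) - 117751/94577 = -49596990 - 117751/94577 = -4690734640981/94577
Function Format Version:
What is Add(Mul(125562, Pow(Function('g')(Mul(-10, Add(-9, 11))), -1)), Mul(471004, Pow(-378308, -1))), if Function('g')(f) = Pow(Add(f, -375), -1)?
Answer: Rational(-4690734640981, 94577) ≈ -4.9597e+7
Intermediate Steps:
Function('g')(f) = Pow(Add(-375, f), -1)
Add(Mul(125562, Pow(Function('g')(Mul(-10, Add(-9, 11))), -1)), Mul(471004, Pow(-378308, -1))) = Add(Mul(125562, Pow(Pow(Add(-375, Mul(-10, Add(-9, 11))), -1), -1)), Mul(471004, Pow(-378308, -1))) = Add(Mul(125562, Pow(Pow(Add(-375, Mul(-10, 2)), -1), -1)), Mul(471004, Rational(-1, 378308))) = Add(Mul(125562, Pow(Pow(Add(-375, -20), -1), -1)), Rational(-117751, 94577)) = Add(Mul(125562, Pow(Pow(-395, -1), -1)), Rational(-117751, 94577)) = Add(Mul(125562, Pow(Rational(-1, 395), -1)), Rational(-117751, 94577)) = Add(Mul(125562, -395), Rational(-117751, 94577)) = Add(-49596990, Rational(-117751, 94577)) = Rational(-4690734640981, 94577)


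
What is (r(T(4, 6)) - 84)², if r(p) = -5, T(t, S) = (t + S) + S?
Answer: 7921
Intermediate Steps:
T(t, S) = t + 2*S (T(t, S) = (S + t) + S = t + 2*S)
(r(T(4, 6)) - 84)² = (-5 - 84)² = (-89)² = 7921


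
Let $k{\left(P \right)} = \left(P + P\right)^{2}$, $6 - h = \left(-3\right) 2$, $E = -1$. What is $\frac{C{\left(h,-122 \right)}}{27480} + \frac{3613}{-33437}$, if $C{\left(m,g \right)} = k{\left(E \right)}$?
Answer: $- \frac{24787873}{229712190} \approx -0.10791$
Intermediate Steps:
$h = 12$ ($h = 6 - \left(-3\right) 2 = 6 - -6 = 6 + 6 = 12$)
$k{\left(P \right)} = 4 P^{2}$ ($k{\left(P \right)} = \left(2 P\right)^{2} = 4 P^{2}$)
$C{\left(m,g \right)} = 4$ ($C{\left(m,g \right)} = 4 \left(-1\right)^{2} = 4 \cdot 1 = 4$)
$\frac{C{\left(h,-122 \right)}}{27480} + \frac{3613}{-33437} = \frac{4}{27480} + \frac{3613}{-33437} = 4 \cdot \frac{1}{27480} + 3613 \left(- \frac{1}{33437}\right) = \frac{1}{6870} - \frac{3613}{33437} = - \frac{24787873}{229712190}$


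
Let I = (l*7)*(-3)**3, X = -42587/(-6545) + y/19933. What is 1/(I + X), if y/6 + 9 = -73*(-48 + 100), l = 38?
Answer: -130461485/936274920949 ≈ -0.00013934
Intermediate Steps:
y = -22830 (y = -54 + 6*(-73*(-48 + 100)) = -54 + 6*(-73*52) = -54 + 6*(-3796) = -54 - 22776 = -22830)
X = 699464321/130461485 (X = -42587/(-6545) - 22830/19933 = -42587*(-1/6545) - 22830*1/19933 = 42587/6545 - 22830/19933 = 699464321/130461485 ≈ 5.3615)
I = -7182 (I = (38*7)*(-3)**3 = 266*(-27) = -7182)
1/(I + X) = 1/(-7182 + 699464321/130461485) = 1/(-936274920949/130461485) = -130461485/936274920949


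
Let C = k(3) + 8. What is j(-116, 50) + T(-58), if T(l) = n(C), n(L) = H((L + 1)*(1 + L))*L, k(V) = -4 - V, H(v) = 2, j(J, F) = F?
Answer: 52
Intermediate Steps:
C = 1 (C = (-4 - 1*3) + 8 = (-4 - 3) + 8 = -7 + 8 = 1)
n(L) = 2*L
T(l) = 2 (T(l) = 2*1 = 2)
j(-116, 50) + T(-58) = 50 + 2 = 52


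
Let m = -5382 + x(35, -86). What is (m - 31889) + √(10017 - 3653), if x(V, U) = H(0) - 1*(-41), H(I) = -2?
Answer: -37232 + 2*√1591 ≈ -37152.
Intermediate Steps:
x(V, U) = 39 (x(V, U) = -2 - 1*(-41) = -2 + 41 = 39)
m = -5343 (m = -5382 + 39 = -5343)
(m - 31889) + √(10017 - 3653) = (-5343 - 31889) + √(10017 - 3653) = -37232 + √6364 = -37232 + 2*√1591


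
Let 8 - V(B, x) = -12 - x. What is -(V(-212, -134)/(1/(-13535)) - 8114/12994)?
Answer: -10024801973/6497 ≈ -1.5430e+6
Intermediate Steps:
V(B, x) = 20 + x (V(B, x) = 8 - (-12 - x) = 8 + (12 + x) = 20 + x)
-(V(-212, -134)/(1/(-13535)) - 8114/12994) = -((20 - 134)/(1/(-13535)) - 8114/12994) = -(-114/(-1/13535) - 8114*1/12994) = -(-114*(-13535) - 4057/6497) = -(1542990 - 4057/6497) = -1*10024801973/6497 = -10024801973/6497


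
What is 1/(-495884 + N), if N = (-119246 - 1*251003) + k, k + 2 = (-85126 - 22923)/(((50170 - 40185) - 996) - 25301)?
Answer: -16312/14128286071 ≈ -1.1546e-6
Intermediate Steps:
k = 75425/16312 (k = -2 + (-85126 - 22923)/(((50170 - 40185) - 996) - 25301) = -2 - 108049/((9985 - 996) - 25301) = -2 - 108049/(8989 - 25301) = -2 - 108049/(-16312) = -2 - 108049*(-1/16312) = -2 + 108049/16312 = 75425/16312 ≈ 4.6239)
N = -6039426263/16312 (N = (-119246 - 1*251003) + 75425/16312 = (-119246 - 251003) + 75425/16312 = -370249 + 75425/16312 = -6039426263/16312 ≈ -3.7024e+5)
1/(-495884 + N) = 1/(-495884 - 6039426263/16312) = 1/(-14128286071/16312) = -16312/14128286071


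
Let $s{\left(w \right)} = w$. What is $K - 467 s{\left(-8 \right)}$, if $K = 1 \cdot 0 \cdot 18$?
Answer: $3736$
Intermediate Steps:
$K = 0$ ($K = 0 \cdot 18 = 0$)
$K - 467 s{\left(-8 \right)} = 0 - -3736 = 0 + 3736 = 3736$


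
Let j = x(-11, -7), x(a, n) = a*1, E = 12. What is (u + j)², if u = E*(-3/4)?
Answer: 400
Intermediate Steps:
x(a, n) = a
j = -11
u = -9 (u = 12*(-3/4) = 12*(-3*¼) = 12*(-¾) = -9)
(u + j)² = (-9 - 11)² = (-20)² = 400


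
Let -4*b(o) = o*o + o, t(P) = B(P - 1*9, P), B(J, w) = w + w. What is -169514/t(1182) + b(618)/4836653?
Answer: -205026619741/2858461923 ≈ -71.726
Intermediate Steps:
B(J, w) = 2*w
t(P) = 2*P
b(o) = -o/4 - o**2/4 (b(o) = -(o*o + o)/4 = -(o**2 + o)/4 = -(o + o**2)/4 = -o/4 - o**2/4)
-169514/t(1182) + b(618)/4836653 = -169514/(2*1182) - 1/4*618*(1 + 618)/4836653 = -169514/2364 - 1/4*618*619*(1/4836653) = -169514*1/2364 - 191271/2*1/4836653 = -84757/1182 - 191271/9673306 = -205026619741/2858461923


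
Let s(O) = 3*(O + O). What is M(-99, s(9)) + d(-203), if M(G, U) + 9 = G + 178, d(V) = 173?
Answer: 243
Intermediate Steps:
s(O) = 6*O (s(O) = 3*(2*O) = 6*O)
M(G, U) = 169 + G (M(G, U) = -9 + (G + 178) = -9 + (178 + G) = 169 + G)
M(-99, s(9)) + d(-203) = (169 - 99) + 173 = 70 + 173 = 243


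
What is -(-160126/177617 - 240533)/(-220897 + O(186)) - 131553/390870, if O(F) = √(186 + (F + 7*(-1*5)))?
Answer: -6238940083042328723/4376788302619611120 - 42722909987*√337/8666907529939824 ≈ -1.4256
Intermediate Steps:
O(F) = √(151 + F) (O(F) = √(186 + (F + 7*(-5))) = √(186 + (F - 35)) = √(186 + (-35 + F)) = √(151 + F))
-(-160126/177617 - 240533)/(-220897 + O(186)) - 131553/390870 = -(-160126/177617 - 240533)/(-220897 + √(151 + 186)) - 131553/390870 = -(-160126*1/177617 - 240533)/(-220897 + √337) - 131553/390870 = -(-160126/177617 - 240533)/(-220897 + √337) - 1*14617/43430 = -(-42722909987)/(177617*(-220897 + √337)) - 14617/43430 = 42722909987/(177617*(-220897 + √337)) - 14617/43430 = -14617/43430 + 42722909987/(177617*(-220897 + √337))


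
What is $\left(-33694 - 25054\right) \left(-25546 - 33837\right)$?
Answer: $3488632484$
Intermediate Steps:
$\left(-33694 - 25054\right) \left(-25546 - 33837\right) = - 58748 \left(-25546 - 33837\right) = \left(-58748\right) \left(-59383\right) = 3488632484$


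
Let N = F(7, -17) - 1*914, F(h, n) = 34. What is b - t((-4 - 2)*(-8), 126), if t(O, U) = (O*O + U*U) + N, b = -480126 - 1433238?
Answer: -1930664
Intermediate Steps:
b = -1913364
N = -880 (N = 34 - 1*914 = 34 - 914 = -880)
t(O, U) = -880 + O**2 + U**2 (t(O, U) = (O*O + U*U) - 880 = (O**2 + U**2) - 880 = -880 + O**2 + U**2)
b - t((-4 - 2)*(-8), 126) = -1913364 - (-880 + ((-4 - 2)*(-8))**2 + 126**2) = -1913364 - (-880 + (-6*(-8))**2 + 15876) = -1913364 - (-880 + 48**2 + 15876) = -1913364 - (-880 + 2304 + 15876) = -1913364 - 1*17300 = -1913364 - 17300 = -1930664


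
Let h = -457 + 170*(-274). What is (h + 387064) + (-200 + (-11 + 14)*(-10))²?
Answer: 392927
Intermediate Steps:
h = -47037 (h = -457 - 46580 = -47037)
(h + 387064) + (-200 + (-11 + 14)*(-10))² = (-47037 + 387064) + (-200 + (-11 + 14)*(-10))² = 340027 + (-200 + 3*(-10))² = 340027 + (-200 - 30)² = 340027 + (-230)² = 340027 + 52900 = 392927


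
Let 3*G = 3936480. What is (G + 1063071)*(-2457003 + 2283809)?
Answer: -411375757814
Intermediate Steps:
G = 1312160 (G = (1/3)*3936480 = 1312160)
(G + 1063071)*(-2457003 + 2283809) = (1312160 + 1063071)*(-2457003 + 2283809) = 2375231*(-173194) = -411375757814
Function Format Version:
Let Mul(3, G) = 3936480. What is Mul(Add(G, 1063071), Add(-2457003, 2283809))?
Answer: -411375757814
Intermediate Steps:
G = 1312160 (G = Mul(Rational(1, 3), 3936480) = 1312160)
Mul(Add(G, 1063071), Add(-2457003, 2283809)) = Mul(Add(1312160, 1063071), Add(-2457003, 2283809)) = Mul(2375231, -173194) = -411375757814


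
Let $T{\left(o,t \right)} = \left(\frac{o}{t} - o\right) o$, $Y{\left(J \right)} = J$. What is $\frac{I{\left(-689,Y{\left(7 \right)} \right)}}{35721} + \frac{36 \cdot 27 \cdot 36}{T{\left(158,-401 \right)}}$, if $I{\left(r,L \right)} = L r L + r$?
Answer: $- \frac{35289732568}{14936628987} \approx -2.3626$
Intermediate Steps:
$T{\left(o,t \right)} = o \left(- o + \frac{o}{t}\right)$ ($T{\left(o,t \right)} = \left(- o + \frac{o}{t}\right) o = o \left(- o + \frac{o}{t}\right)$)
$I{\left(r,L \right)} = r + r L^{2}$ ($I{\left(r,L \right)} = r L^{2} + r = r + r L^{2}$)
$\frac{I{\left(-689,Y{\left(7 \right)} \right)}}{35721} + \frac{36 \cdot 27 \cdot 36}{T{\left(158,-401 \right)}} = \frac{\left(-689\right) \left(1 + 7^{2}\right)}{35721} + \frac{36 \cdot 27 \cdot 36}{158^{2} \frac{1}{-401} \left(1 - -401\right)} = - 689 \left(1 + 49\right) \frac{1}{35721} + \frac{972 \cdot 36}{24964 \left(- \frac{1}{401}\right) \left(1 + 401\right)} = \left(-689\right) 50 \cdot \frac{1}{35721} + \frac{34992}{24964 \left(- \frac{1}{401}\right) 402} = \left(-34450\right) \frac{1}{35721} + \frac{34992}{- \frac{10035528}{401}} = - \frac{34450}{35721} + 34992 \left(- \frac{401}{10035528}\right) = - \frac{34450}{35721} - \frac{584658}{418147} = - \frac{35289732568}{14936628987}$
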